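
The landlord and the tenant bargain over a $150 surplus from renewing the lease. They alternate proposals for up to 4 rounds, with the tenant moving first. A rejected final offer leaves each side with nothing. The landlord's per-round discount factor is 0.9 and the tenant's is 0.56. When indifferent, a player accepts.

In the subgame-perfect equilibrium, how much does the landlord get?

127.44

Round 4 (the landlord proposes): rejection yields 0 for the tenant; the landlord offers 0 and keeps 150.
Round 3 (the tenant proposes): the landlord can get 150 next round, worth 0.9 × 150 = 135 now, so the tenant offers 135, keeping 15.
Round 2 (the landlord proposes): the tenant can get 15 next round, worth 0.56 × 15 = 8.4 now; the landlord offers that and keeps 141.6.
Round 1 (the tenant proposes): the landlord can get 141.6 next round, worth 0.9 × 141.6 = 127.44 now, so the tenant offers 127.44, keeping 22.56.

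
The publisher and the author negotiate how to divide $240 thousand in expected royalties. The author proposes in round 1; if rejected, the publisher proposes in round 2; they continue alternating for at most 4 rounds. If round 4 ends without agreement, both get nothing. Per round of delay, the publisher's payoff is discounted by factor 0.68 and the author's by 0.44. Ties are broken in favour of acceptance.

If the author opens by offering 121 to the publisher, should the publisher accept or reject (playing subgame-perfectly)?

Round 4 (the publisher proposes): rejection yields 0 for the author; the publisher offers 0 and keeps 240.
Round 3 (the author proposes): the publisher can get 240 next round, worth 0.68 × 240 = 163.2 now; the author offers that and keeps 76.8.
Round 2 (the publisher proposes): the author can get 76.8 next round, worth 0.44 × 76.8 = 33.792 now; the publisher offers that and keeps 206.208.
So by rejecting in round 1, the publisher gets 206.208 next round, worth 0.68 × 206.208 = 140.22144 now.
Offer 121 < 140.22144, so the publisher rejects.

Reject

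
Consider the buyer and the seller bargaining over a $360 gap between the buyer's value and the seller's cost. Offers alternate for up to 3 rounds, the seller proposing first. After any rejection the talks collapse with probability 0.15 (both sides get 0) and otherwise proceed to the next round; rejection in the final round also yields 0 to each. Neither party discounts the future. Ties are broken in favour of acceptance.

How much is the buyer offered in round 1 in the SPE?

45.9

Round 3 (the seller proposes): the buyer will accept anything ≥ 0, so the seller offers 0 and keeps 360.
Round 2 (the buyer proposes): rejecting gives the seller an expected 0.85 × 360 = 306, so the buyer offers 306, keeping 54.
Round 1 (the seller proposes): rejecting gives the buyer an expected 0.85 × 54 = 45.9, so the seller offers 45.9, keeping 314.1.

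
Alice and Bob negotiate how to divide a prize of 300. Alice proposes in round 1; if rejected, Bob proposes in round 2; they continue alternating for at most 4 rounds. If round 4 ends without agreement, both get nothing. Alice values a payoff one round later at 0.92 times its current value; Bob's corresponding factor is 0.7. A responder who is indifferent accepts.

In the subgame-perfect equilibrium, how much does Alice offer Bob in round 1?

By backward induction:
Round 4 (Bob proposes): Alice will accept anything ≥ 0, so Bob offers 0 and keeps 300.
Round 3 (Alice proposes): Bob can get 300 next round, worth 0.7 × 300 = 210 now, so Alice offers 210, keeping 90.
Round 2 (Bob proposes): Alice can get 90 next round, worth 0.92 × 90 = 82.8 now; Bob offers that and keeps 217.2.
Round 1 (Alice proposes): Bob can get 217.2 next round, worth 0.7 × 217.2 = 152.04 now; Alice offers that and keeps 147.96.

152.04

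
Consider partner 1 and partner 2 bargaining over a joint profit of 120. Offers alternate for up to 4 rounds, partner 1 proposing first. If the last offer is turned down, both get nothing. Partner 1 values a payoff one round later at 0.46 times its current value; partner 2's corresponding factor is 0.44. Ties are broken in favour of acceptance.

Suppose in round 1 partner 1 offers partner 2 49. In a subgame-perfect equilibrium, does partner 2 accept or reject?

Accept

Work out partner 2's continuation value if the offer is rejected.
Round 4 (partner 2 proposes): partner 1 will accept anything ≥ 0, so partner 2 offers 0 and keeps 120.
Round 3 (partner 1 proposes): partner 2 can get 120 next round, worth 0.44 × 120 = 52.8 now, so partner 1 offers 52.8, keeping 67.2.
Round 2 (partner 2 proposes): partner 1 can get 67.2 next round, worth 0.46 × 67.2 = 30.912 now. Partner 2 offers 30.912 and keeps 120 − 30.912 = 89.088.
So by rejecting in round 1, partner 2 gets 89.088 next round, worth 0.44 × 89.088 = 39.19872 now.
Offer 49 ≥ 39.19872, so partner 2 accepts.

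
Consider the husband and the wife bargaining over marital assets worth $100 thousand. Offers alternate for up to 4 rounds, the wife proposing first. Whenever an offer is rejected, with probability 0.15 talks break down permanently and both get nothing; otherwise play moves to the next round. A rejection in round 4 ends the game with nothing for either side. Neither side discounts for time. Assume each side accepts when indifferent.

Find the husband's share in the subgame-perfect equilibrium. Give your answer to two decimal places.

74.16

By backward induction:
Round 4 (the husband proposes): the wife will accept anything ≥ 0, so the husband offers 0 and keeps 100.
Round 3 (the wife proposes): rejecting gives the husband an expected 0.85 × 100 = 85. The wife offers 85 and keeps 100 − 85 = 15.
Round 2 (the husband proposes): rejecting gives the wife an expected 0.85 × 15 = 12.75, so the husband offers 12.75, keeping 87.25.
Round 1 (the wife proposes): rejecting gives the husband an expected 0.85 × 87.25 = 74.1625, so the wife offers 74.1625, keeping 25.8375.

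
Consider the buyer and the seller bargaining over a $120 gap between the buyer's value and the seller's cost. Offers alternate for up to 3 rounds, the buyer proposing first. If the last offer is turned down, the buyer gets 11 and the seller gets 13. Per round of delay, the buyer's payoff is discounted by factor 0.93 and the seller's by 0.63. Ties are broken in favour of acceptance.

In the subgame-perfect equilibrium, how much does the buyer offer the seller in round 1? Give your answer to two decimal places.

Round 3 (the buyer proposes): the seller gets 13 if talks fail, so the buyer offers 13 and keeps 107.
Round 2 (the seller proposes): the buyer can get 107 next round, worth 0.93 × 107 = 99.51 now. The seller offers 99.51 and keeps 120 − 99.51 = 20.49.
Round 1 (the buyer proposes): the seller can get 20.49 next round, worth 0.63 × 20.49 = 12.9087 now. The buyer offers 12.9087 and keeps 120 − 12.9087 = 107.0913.

12.91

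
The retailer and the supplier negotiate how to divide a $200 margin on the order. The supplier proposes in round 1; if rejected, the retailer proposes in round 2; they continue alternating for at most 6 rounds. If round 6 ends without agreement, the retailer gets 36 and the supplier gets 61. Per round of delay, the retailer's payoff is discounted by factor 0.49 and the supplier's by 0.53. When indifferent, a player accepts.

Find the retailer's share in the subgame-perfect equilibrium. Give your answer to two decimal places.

62.62

Round 6 (the retailer proposes): the supplier gets 61 if talks fail, so the retailer offers 61 and keeps 139.
Round 5 (the supplier proposes): the retailer can get 139 next round, worth 0.49 × 139 = 68.11 now, so the supplier offers 68.11, keeping 131.89.
Round 4 (the retailer proposes): the supplier can get 131.89 next round, worth 0.53 × 131.89 = 69.9017 now; the retailer offers that and keeps 130.0983.
Round 3 (the supplier proposes): the retailer can get 130.0983 next round, worth 0.49 × 130.0983 = 63.748167 now; the supplier offers that and keeps 136.251833.
Round 2 (the retailer proposes): the supplier can get 136.251833 next round, worth 0.53 × 136.251833 = 72.21347149 now. The retailer offers 72.21347149 and keeps 200 − 72.21347149 = 127.78652851.
Round 1 (the supplier proposes): the retailer can get 127.78652851 next round, worth 0.49 × 127.78652851 = 62.6153989699 now; the supplier offers that and keeps 137.3846010301.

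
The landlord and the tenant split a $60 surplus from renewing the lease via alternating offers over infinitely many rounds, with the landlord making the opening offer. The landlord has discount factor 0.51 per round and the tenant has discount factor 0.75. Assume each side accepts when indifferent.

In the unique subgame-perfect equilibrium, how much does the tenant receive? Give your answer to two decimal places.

In a stationary SPE each proposer offers the other exactly their discounted continuation value.
If the landlord keeps x when proposing and the tenant keeps y when proposing, then x = 60 − 0.75y and y = 60 − 0.51x.
Solving: x = 60(1 − 0.75) / (1 − 0.51·0.75) = 15 / 0.6175 ≈ 24.2915.
The tenant gets 60 − 24.2915 ≈ 35.7085.

35.71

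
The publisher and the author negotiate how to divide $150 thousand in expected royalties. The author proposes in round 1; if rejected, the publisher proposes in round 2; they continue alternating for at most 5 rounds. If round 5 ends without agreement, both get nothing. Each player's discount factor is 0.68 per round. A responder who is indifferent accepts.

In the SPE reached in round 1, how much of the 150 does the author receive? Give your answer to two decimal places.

102.27

Round 5 (the author proposes): the publisher will accept anything ≥ 0, so the author offers 0 and keeps 150.
Round 4 (the publisher proposes): the author can get 150 next round, worth 0.68 × 150 = 102 now; the publisher offers that and keeps 48.
Round 3 (the author proposes): the publisher can get 48 next round, worth 0.68 × 48 = 32.64 now; the author offers that and keeps 117.36.
Round 2 (the publisher proposes): the author can get 117.36 next round, worth 0.68 × 117.36 = 79.8048 now. The publisher offers 79.8048 and keeps 150 − 79.8048 = 70.1952.
Round 1 (the author proposes): the publisher can get 70.1952 next round, worth 0.68 × 70.1952 = 47.732736 now. The author offers 47.732736 and keeps 150 − 47.732736 = 102.267264.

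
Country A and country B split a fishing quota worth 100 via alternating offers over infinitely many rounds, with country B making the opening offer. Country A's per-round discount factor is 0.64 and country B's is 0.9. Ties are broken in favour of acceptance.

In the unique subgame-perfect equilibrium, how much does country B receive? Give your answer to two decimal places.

Let x be country B's share when country B proposes and y be country A's share when country A proposes.
Country A accepts iff offered ≥ 0.64·y, so x = 100 − 0.64y. Symmetrically y = 100 − 0.9x.
Substituting: x = 100 − 0.64(100 − 0.9x), giving x(1 − 0.9·0.64) = 100(1 − 0.64).
So x = 100 × 0.36 / 0.424 ≈ 84.9057, and country A receives 100 − x ≈ 15.0943.

84.91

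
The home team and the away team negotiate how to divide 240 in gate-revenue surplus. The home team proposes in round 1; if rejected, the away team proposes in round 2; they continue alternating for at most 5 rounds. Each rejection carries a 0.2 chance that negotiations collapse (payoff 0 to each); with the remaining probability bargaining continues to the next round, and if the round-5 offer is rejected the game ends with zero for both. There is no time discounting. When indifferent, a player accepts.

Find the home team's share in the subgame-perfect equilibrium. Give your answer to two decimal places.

By backward induction:
Round 5 (the home team proposes): the away team will accept anything ≥ 0, so the home team offers 0 and keeps 240.
Round 4 (the away team proposes): rejecting gives the home team an expected 0.8 × 240 = 192, so the away team offers 192, keeping 48.
Round 3 (the home team proposes): rejecting gives the away team an expected 0.8 × 48 = 38.4; the home team offers that and keeps 201.6.
Round 2 (the away team proposes): rejecting gives the home team an expected 0.8 × 201.6 = 161.28; the away team offers that and keeps 78.72.
Round 1 (the home team proposes): rejecting gives the away team an expected 0.8 × 78.72 = 62.976. The home team offers 62.976 and keeps 240 − 62.976 = 177.024.

177.02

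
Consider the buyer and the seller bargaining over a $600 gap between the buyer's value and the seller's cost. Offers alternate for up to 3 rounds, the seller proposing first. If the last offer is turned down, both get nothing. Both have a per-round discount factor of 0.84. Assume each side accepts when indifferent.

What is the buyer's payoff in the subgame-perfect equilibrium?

Round 3 (the seller proposes): rejection yields 0 for the buyer; the seller offers 0 and keeps 600.
Round 2 (the buyer proposes): the seller can get 600 next round, worth 0.84 × 600 = 504 now. The buyer offers 504 and keeps 600 − 504 = 96.
Round 1 (the seller proposes): the buyer can get 96 next round, worth 0.84 × 96 = 80.64 now; the seller offers that and keeps 519.36.

80.64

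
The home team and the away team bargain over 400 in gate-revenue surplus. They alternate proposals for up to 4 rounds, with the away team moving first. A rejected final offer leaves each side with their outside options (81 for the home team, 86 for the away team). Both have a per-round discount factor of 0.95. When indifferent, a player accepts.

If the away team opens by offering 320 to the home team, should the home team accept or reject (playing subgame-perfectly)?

Accept

Work out the home team's continuation value if the offer is rejected.
Round 4 (the home team proposes): the away team gets 86 if talks fail, so the home team offers 86 and keeps 314.
Round 3 (the away team proposes): the home team can get 314 next round, worth 0.95 × 314 = 298.3 now, so the away team offers 298.3, keeping 101.7.
Round 2 (the home team proposes): the away team can get 101.7 next round, worth 0.95 × 101.7 = 96.615 now, so the home team offers 96.615, keeping 303.385.
So by rejecting in round 1, the home team gets 303.385 next round, worth 0.95 × 303.385 = 288.21575 now.
Offer 320 ≥ 288.21575, so the home team accepts.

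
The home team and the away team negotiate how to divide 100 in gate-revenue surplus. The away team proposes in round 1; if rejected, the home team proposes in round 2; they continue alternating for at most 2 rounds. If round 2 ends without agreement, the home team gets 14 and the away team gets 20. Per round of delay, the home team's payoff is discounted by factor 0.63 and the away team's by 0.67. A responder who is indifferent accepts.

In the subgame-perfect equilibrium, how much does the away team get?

49.6

Work backward from the last round.
Round 2 (the home team proposes): the away team gets 20 if talks fail, so the home team offers 20 and keeps 80.
Round 1 (the away team proposes): the home team can get 80 next round, worth 0.63 × 80 = 50.4 now, so the away team offers 50.4, keeping 49.6.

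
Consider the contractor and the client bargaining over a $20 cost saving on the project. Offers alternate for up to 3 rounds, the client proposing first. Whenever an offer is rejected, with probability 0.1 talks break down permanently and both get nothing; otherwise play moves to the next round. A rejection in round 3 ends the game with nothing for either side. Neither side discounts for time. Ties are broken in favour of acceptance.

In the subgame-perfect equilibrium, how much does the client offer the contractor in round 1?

Round 3 (the client proposes): rejection yields 0 for the contractor; the client offers 0 and keeps 20.
Round 2 (the contractor proposes): rejecting gives the client an expected 0.9 × 20 = 18. The contractor offers 18 and keeps 20 − 18 = 2.
Round 1 (the client proposes): rejecting gives the contractor an expected 0.9 × 2 = 1.8; the client offers that and keeps 18.2.

1.8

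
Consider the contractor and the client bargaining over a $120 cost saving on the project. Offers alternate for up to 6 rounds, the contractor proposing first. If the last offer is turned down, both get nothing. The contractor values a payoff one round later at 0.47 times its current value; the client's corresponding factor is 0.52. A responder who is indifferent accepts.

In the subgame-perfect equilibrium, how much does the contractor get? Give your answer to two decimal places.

Round 6 (the client proposes): the contractor will accept anything ≥ 0, so the client offers 0 and keeps 120.
Round 5 (the contractor proposes): the client can get 120 next round, worth 0.52 × 120 = 62.4 now; the contractor offers that and keeps 57.6.
Round 4 (the client proposes): the contractor can get 57.6 next round, worth 0.47 × 57.6 = 27.072 now. The client offers 27.072 and keeps 120 − 27.072 = 92.928.
Round 3 (the contractor proposes): the client can get 92.928 next round, worth 0.52 × 92.928 = 48.32256 now; the contractor offers that and keeps 71.67744.
Round 2 (the client proposes): the contractor can get 71.67744 next round, worth 0.47 × 71.67744 = 33.6883968 now; the client offers that and keeps 86.3116032.
Round 1 (the contractor proposes): the client can get 86.3116032 next round, worth 0.52 × 86.3116032 = 44.882033664 now, so the contractor offers 44.882033664, keeping 75.117966336.

75.12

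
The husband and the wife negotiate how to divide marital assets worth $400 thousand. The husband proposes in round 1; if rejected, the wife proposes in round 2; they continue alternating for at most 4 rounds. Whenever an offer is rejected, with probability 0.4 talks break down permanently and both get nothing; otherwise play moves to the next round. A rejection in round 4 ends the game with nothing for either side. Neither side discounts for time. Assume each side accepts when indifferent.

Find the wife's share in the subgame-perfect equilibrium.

182.4

Round 4 (the wife proposes): the husband will accept anything ≥ 0, so the wife offers 0 and keeps 400.
Round 3 (the husband proposes): rejecting gives the wife an expected 0.6 × 400 = 240. The husband offers 240 and keeps 400 − 240 = 160.
Round 2 (the wife proposes): rejecting gives the husband an expected 0.6 × 160 = 96, so the wife offers 96, keeping 304.
Round 1 (the husband proposes): rejecting gives the wife an expected 0.6 × 304 = 182.4, so the husband offers 182.4, keeping 217.6.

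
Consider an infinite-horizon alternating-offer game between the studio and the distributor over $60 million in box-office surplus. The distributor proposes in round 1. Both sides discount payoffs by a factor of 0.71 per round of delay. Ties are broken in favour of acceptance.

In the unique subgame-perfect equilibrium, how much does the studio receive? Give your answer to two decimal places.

24.91

Let x be the distributor's share when the distributor proposes and y be the studio's share when the studio proposes.
The studio accepts iff offered ≥ 0.71·y, so x = 60 − 0.71y. Symmetrically y = 60 − 0.71x.
Substituting: x = 60 − 0.71(60 − 0.71x), giving x(1 − 0.71·0.71) = 60(1 − 0.71).
So x = 60 × 0.29 / 0.4959 ≈ 35.0877, and the studio receives 60 − x ≈ 24.9123.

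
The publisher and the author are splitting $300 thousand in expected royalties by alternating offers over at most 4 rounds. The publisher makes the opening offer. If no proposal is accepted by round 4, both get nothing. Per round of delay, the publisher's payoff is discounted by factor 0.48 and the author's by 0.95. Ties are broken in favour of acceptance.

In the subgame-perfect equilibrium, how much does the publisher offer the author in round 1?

Round 4 (the author proposes): the publisher will accept anything ≥ 0, so the author offers 0 and keeps 300.
Round 3 (the publisher proposes): the author can get 300 next round, worth 0.95 × 300 = 285 now; the publisher offers that and keeps 15.
Round 2 (the author proposes): the publisher can get 15 next round, worth 0.48 × 15 = 7.2 now, so the author offers 7.2, keeping 292.8.
Round 1 (the publisher proposes): the author can get 292.8 next round, worth 0.95 × 292.8 = 278.16 now. The publisher offers 278.16 and keeps 300 − 278.16 = 21.84.

278.16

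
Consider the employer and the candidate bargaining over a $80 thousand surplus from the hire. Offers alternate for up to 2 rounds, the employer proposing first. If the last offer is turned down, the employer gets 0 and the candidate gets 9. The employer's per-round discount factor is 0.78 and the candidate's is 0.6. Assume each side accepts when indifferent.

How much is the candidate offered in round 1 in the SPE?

48

Round 2 (the candidate proposes): the employer will accept anything ≥ 0, so the candidate offers 0 and keeps 80.
Round 1 (the employer proposes): the candidate can get 80 next round, worth 0.6 × 80 = 48 now. The employer offers 48 and keeps 80 − 48 = 32.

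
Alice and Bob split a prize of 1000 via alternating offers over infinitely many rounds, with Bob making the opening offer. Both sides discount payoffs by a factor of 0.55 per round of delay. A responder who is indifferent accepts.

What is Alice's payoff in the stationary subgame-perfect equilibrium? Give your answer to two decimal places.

354.84

When Bob proposes, Alice accepts any offer worth at least 0.55 times what Alice would get by proposing next round; and vice versa.
This gives x = 1000 − 0.55y and y = 1000 − 0.55x, where x and y are each side's share when it proposes.
Hence (1 − 0.55·0.55)x = 1000(1 − 0.55), i.e. 0.6975·x = 450.
x ≈ 645.1613; Alice's share is 1000 − x ≈ 354.8387.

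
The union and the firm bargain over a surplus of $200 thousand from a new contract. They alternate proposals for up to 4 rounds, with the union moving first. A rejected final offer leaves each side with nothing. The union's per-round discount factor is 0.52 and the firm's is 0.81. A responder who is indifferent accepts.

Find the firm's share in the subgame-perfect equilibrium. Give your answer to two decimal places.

145.99

Round 4 (the firm proposes): rejection yields 0 for the union; the firm offers 0 and keeps 200.
Round 3 (the union proposes): the firm can get 200 next round, worth 0.81 × 200 = 162 now, so the union offers 162, keeping 38.
Round 2 (the firm proposes): the union can get 38 next round, worth 0.52 × 38 = 19.76 now, so the firm offers 19.76, keeping 180.24.
Round 1 (the union proposes): the firm can get 180.24 next round, worth 0.81 × 180.24 = 145.9944 now, so the union offers 145.9944, keeping 54.0056.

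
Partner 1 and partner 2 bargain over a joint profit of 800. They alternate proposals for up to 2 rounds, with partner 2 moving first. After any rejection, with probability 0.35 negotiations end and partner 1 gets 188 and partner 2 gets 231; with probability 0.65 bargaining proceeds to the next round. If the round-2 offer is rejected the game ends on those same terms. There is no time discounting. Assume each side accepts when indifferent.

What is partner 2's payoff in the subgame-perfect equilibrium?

364.35

By backward induction:
Round 2 (partner 1 proposes): partner 2 gets 231 if talks fail, so partner 1 offers 231 and keeps 569.
Round 1 (partner 2 proposes): rejecting gives partner 1 an expected 0.65 × 569 + 0.35 × 188 = 435.65, so partner 2 offers 435.65, keeping 364.35.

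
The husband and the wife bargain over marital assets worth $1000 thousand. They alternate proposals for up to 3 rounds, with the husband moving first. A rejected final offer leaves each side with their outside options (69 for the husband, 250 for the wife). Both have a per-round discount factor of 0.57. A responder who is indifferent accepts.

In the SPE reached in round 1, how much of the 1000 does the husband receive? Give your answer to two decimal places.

Work backward from the last round.
Round 3 (the husband proposes): the wife gets 250 if talks fail, so the husband offers 250 and keeps 750.
Round 2 (the wife proposes): the husband can get 750 next round, worth 0.57 × 750 = 427.5 now; the wife offers that and keeps 572.5.
Round 1 (the husband proposes): the wife can get 572.5 next round, worth 0.57 × 572.5 = 326.325 now. The husband offers 326.325 and keeps 1000 − 326.325 = 673.675.

673.68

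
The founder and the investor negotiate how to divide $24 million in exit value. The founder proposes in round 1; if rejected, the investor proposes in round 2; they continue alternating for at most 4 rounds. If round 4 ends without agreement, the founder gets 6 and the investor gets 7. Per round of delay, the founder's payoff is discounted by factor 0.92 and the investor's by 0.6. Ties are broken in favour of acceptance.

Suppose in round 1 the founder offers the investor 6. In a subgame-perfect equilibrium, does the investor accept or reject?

Reject

Work out the investor's continuation value if the offer is rejected.
Round 4 (the investor proposes): the founder gets 6 if talks fail, so the investor offers 6 and keeps 18.
Round 3 (the founder proposes): the investor can get 18 next round, worth 0.6 × 18 = 10.8 now. The founder offers 10.8 and keeps 24 − 10.8 = 13.2.
Round 2 (the investor proposes): the founder can get 13.2 next round, worth 0.92 × 13.2 = 12.144 now, so the investor offers 12.144, keeping 11.856.
So by rejecting in round 1, the investor gets 11.856 next round, worth 0.6 × 11.856 = 7.1136 now.
Offer 6 < 7.1136, so the investor rejects.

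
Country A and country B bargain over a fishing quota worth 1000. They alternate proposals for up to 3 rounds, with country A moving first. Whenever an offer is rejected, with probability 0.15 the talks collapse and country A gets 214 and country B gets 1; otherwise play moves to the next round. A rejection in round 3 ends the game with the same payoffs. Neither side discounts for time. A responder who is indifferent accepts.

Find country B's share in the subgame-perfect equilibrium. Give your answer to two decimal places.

By backward induction:
Round 3 (country A proposes): country B gets 1 if talks fail, so country A offers 1 and keeps 999.
Round 2 (country B proposes): rejecting gives country A an expected 0.85 × 999 + 0.15 × 214 = 881.25; country B offers that and keeps 118.75.
Round 1 (country A proposes): rejecting gives country B an expected 0.85 × 118.75 + 0.15 × 1 = 101.0875, so country A offers 101.0875, keeping 898.9125.

101.09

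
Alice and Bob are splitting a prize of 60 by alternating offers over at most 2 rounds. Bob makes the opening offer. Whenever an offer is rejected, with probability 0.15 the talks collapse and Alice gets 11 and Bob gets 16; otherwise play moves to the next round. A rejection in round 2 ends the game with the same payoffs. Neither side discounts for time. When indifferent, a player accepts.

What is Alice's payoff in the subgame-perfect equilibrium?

Round 2 (Alice proposes): Bob gets 16 if talks fail, so Alice offers 16 and keeps 44.
Round 1 (Bob proposes): rejecting gives Alice an expected 0.85 × 44 + 0.15 × 11 = 39.05. Bob offers 39.05 and keeps 60 − 39.05 = 20.95.

39.05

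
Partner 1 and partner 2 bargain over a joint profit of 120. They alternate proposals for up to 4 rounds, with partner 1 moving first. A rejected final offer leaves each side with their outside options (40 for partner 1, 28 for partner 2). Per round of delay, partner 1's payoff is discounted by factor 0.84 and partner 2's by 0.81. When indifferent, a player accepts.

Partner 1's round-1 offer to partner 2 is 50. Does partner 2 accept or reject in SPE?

Reject

Round 4 (partner 2 proposes): partner 1 gets 40 if talks fail, so partner 2 offers 40 and keeps 80.
Round 3 (partner 1 proposes): partner 2 can get 80 next round, worth 0.81 × 80 = 64.8 now. Partner 1 offers 64.8 and keeps 120 − 64.8 = 55.2.
Round 2 (partner 2 proposes): partner 1 can get 55.2 next round, worth 0.84 × 55.2 = 46.368 now. Partner 2 offers 46.368 and keeps 120 − 46.368 = 73.632.
So by rejecting in round 1, partner 2 gets 73.632 next round, worth 0.81 × 73.632 = 59.64192 now.
Offer 50 < 59.64192, so partner 2 rejects.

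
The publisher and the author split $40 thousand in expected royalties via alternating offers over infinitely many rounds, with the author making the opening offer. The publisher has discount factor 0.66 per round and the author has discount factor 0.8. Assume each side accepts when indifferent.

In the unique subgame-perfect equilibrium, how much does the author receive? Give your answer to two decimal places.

28.81

In a stationary SPE each proposer offers the other exactly their discounted continuation value.
If the author keeps x when proposing and the publisher keeps y when proposing, then x = 40 − 0.66y and y = 40 − 0.8x.
Solving: x = 40(1 − 0.66) / (1 − 0.8·0.66) = 13.6 / 0.472 ≈ 28.8136.
The publisher gets 40 − 28.8136 ≈ 11.1864.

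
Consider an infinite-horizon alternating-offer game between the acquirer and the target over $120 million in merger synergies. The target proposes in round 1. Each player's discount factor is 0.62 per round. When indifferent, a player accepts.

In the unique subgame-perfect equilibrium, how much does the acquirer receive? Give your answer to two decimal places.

45.93

In a stationary SPE each proposer offers the other exactly their discounted continuation value.
If the target keeps x when proposing and the acquirer keeps y when proposing, then x = 120 − 0.62y and y = 120 − 0.62x.
Solving: x = 120(1 − 0.62) / (1 − 0.62·0.62) = 45.6 / 0.6156 ≈ 74.0741.
The acquirer gets 120 − 74.0741 ≈ 45.9259.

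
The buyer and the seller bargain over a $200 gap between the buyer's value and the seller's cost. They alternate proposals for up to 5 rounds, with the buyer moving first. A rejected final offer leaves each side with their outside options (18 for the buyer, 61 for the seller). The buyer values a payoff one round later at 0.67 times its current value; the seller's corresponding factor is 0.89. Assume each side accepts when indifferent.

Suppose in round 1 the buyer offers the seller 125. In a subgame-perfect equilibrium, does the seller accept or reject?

Round 5 (the buyer proposes): the seller gets 61 if talks fail, so the buyer offers 61 and keeps 139.
Round 4 (the seller proposes): the buyer can get 139 next round, worth 0.67 × 139 = 93.13 now; the seller offers that and keeps 106.87.
Round 3 (the buyer proposes): the seller can get 106.87 next round, worth 0.89 × 106.87 = 95.1143 now, so the buyer offers 95.1143, keeping 104.8857.
Round 2 (the seller proposes): the buyer can get 104.8857 next round, worth 0.67 × 104.8857 = 70.273419 now; the seller offers that and keeps 129.726581.
So by rejecting in round 1, the seller gets 129.726581 next round, worth 0.89 × 129.726581 = 115.45665709 now.
Offer 125 ≥ 115.45665709, so the seller accepts.

Accept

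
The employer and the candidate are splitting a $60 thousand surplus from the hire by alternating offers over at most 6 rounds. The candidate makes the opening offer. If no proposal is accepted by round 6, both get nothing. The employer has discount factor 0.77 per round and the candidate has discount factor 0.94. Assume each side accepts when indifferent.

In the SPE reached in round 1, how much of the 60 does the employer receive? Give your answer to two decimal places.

28.98

Round 6 (the employer proposes): the candidate will accept anything ≥ 0, so the employer offers 0 and keeps 60.
Round 5 (the candidate proposes): the employer can get 60 next round, worth 0.77 × 60 = 46.2 now; the candidate offers that and keeps 13.8.
Round 4 (the employer proposes): the candidate can get 13.8 next round, worth 0.94 × 13.8 = 12.972 now. The employer offers 12.972 and keeps 60 − 12.972 = 47.028.
Round 3 (the candidate proposes): the employer can get 47.028 next round, worth 0.77 × 47.028 = 36.21156 now; the candidate offers that and keeps 23.78844.
Round 2 (the employer proposes): the candidate can get 23.78844 next round, worth 0.94 × 23.78844 = 22.3611336 now. The employer offers 22.3611336 and keeps 60 − 22.3611336 = 37.6388664.
Round 1 (the candidate proposes): the employer can get 37.6388664 next round, worth 0.77 × 37.6388664 = 28.981927128 now. The candidate offers 28.981927128 and keeps 60 − 28.981927128 = 31.018072872.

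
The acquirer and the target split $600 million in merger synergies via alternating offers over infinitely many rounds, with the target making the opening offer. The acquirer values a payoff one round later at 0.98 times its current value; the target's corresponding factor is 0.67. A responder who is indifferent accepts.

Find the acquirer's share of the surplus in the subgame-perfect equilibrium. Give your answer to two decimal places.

When the target proposes, the acquirer accepts any offer worth at least 0.98 times what the acquirer would get by proposing next round; and vice versa.
This gives x = 600 − 0.98y and y = 600 − 0.67x, where x and y are each side's share when it proposes.
Hence (1 − 0.98·0.67)x = 600(1 − 0.98), i.e. 0.3434·x = 12.
x ≈ 34.9447; the acquirer's share is 600 − x ≈ 565.0553.

565.06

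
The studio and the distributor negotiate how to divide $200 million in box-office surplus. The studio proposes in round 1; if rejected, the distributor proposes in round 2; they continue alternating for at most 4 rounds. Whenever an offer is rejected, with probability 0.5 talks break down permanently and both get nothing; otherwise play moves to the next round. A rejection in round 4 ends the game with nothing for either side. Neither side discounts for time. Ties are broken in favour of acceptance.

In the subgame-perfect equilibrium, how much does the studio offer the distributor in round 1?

75

By backward induction:
Round 4 (the distributor proposes): the studio will accept anything ≥ 0, so the distributor offers 0 and keeps 200.
Round 3 (the studio proposes): rejecting gives the distributor an expected 0.5 × 200 = 100, so the studio offers 100, keeping 100.
Round 2 (the distributor proposes): rejecting gives the studio an expected 0.5 × 100 = 50. The distributor offers 50 and keeps 200 − 50 = 150.
Round 1 (the studio proposes): rejecting gives the distributor an expected 0.5 × 150 = 75. The studio offers 75 and keeps 200 − 75 = 125.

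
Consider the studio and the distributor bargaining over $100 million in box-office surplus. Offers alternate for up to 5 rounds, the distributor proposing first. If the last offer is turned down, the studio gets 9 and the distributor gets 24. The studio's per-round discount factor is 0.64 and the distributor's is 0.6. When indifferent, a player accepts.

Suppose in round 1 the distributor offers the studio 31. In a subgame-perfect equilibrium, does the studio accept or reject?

Reject

Work out the studio's continuation value if the offer is rejected.
Round 5 (the distributor proposes): the studio gets 9 if talks fail, so the distributor offers 9 and keeps 91.
Round 4 (the studio proposes): the distributor can get 91 next round, worth 0.6 × 91 = 54.6 now. The studio offers 54.6 and keeps 100 − 54.6 = 45.4.
Round 3 (the distributor proposes): the studio can get 45.4 next round, worth 0.64 × 45.4 = 29.056 now, so the distributor offers 29.056, keeping 70.944.
Round 2 (the studio proposes): the distributor can get 70.944 next round, worth 0.6 × 70.944 = 42.5664 now, so the studio offers 42.5664, keeping 57.4336.
So by rejecting in round 1, the studio gets 57.4336 next round, worth 0.64 × 57.4336 = 36.757504 now.
Offer 31 < 36.757504, so the studio rejects.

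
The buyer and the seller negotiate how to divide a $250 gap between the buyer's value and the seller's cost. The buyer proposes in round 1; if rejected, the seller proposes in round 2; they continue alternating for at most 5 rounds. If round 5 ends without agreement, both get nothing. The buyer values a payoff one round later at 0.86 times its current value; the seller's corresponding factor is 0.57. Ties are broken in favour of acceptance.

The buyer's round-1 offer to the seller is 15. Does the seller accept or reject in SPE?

Work out the seller's continuation value if the offer is rejected.
Round 5 (the buyer proposes): the seller will accept anything ≥ 0, so the buyer offers 0 and keeps 250.
Round 4 (the seller proposes): the buyer can get 250 next round, worth 0.86 × 250 = 215 now. The seller offers 215 and keeps 250 − 215 = 35.
Round 3 (the buyer proposes): the seller can get 35 next round, worth 0.57 × 35 = 19.95 now; the buyer offers that and keeps 230.05.
Round 2 (the seller proposes): the buyer can get 230.05 next round, worth 0.86 × 230.05 = 197.843 now. The seller offers 197.843 and keeps 250 − 197.843 = 52.157.
So by rejecting in round 1, the seller gets 52.157 next round, worth 0.57 × 52.157 = 29.72949 now.
Offer 15 < 29.72949, so the seller rejects.

Reject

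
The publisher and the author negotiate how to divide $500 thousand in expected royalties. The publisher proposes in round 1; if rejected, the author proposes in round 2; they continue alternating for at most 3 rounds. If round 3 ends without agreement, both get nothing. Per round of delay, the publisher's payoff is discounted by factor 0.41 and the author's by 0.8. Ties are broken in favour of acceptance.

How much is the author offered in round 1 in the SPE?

Solve by backward induction from round 3.
Round 3 (the publisher proposes): rejection yields 0 for the author; the publisher offers 0 and keeps 500.
Round 2 (the author proposes): the publisher can get 500 next round, worth 0.41 × 500 = 205 now, so the author offers 205, keeping 295.
Round 1 (the publisher proposes): the author can get 295 next round, worth 0.8 × 295 = 236 now; the publisher offers that and keeps 264.

236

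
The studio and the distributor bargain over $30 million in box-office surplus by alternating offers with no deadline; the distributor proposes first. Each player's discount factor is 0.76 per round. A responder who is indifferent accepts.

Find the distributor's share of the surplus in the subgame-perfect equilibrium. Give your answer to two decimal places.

17.05

In a stationary SPE each proposer offers the other exactly their discounted continuation value.
If the distributor keeps x when proposing and the studio keeps y when proposing, then x = 30 − 0.76y and y = 30 − 0.76x.
Solving: x = 30(1 − 0.76) / (1 − 0.76·0.76) = 7.2 / 0.4224 ≈ 17.0455.
The studio gets 30 − 17.0455 ≈ 12.9545.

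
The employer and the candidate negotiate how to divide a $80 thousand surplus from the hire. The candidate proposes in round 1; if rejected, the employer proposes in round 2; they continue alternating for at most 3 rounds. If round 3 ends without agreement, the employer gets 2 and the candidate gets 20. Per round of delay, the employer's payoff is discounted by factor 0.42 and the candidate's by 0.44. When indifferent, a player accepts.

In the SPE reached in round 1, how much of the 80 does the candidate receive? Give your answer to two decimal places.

60.81

Round 3 (the candidate proposes): the employer gets 2 if talks fail, so the candidate offers 2 and keeps 78.
Round 2 (the employer proposes): the candidate can get 78 next round, worth 0.44 × 78 = 34.32 now, so the employer offers 34.32, keeping 45.68.
Round 1 (the candidate proposes): the employer can get 45.68 next round, worth 0.42 × 45.68 = 19.1856 now, so the candidate offers 19.1856, keeping 60.8144.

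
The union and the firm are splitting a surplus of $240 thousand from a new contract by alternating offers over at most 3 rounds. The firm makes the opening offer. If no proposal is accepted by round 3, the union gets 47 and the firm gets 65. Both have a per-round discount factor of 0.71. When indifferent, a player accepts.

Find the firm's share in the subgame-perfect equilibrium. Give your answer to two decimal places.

Round 3 (the firm proposes): the union gets 47 if talks fail, so the firm offers 47 and keeps 193.
Round 2 (the union proposes): the firm can get 193 next round, worth 0.71 × 193 = 137.03 now; the union offers that and keeps 102.97.
Round 1 (the firm proposes): the union can get 102.97 next round, worth 0.71 × 102.97 = 73.1087 now; the firm offers that and keeps 166.8913.

166.89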